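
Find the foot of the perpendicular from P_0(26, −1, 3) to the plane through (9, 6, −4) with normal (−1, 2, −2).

n = (−1, 2, −2), |n|² = 9, and n·P_0 − 11 = -45.
t = -45/9 = -5, so the foot is P_0 − t·n = (26, −1, 3) − (-5)·(−1, 2, −2) = (21, 9, −7).

(21, 9, -7)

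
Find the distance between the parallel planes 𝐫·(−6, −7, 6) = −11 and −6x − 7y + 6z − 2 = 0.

With common normal n = (−6, −7, 6) (|n| = 11), the distance is |(-11) − 2|/|n| = 13/11.

13/11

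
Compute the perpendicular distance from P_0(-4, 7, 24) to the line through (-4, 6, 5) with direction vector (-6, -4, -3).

√301

Direction vector d = (-6, -4, -3).
AP = (0, 1, 19), and AP × d = (73, -114, 6).
|AP × d|² = 18361 and |d|² = 61, so the distance is √(18361/61) = √301.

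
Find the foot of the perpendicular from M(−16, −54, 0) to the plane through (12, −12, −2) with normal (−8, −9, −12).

(0, -36, 24)

n = (−8, −9, −12), |n|² = 289, and n·M − 36 = 578.
t = 578/289 = 2, so the foot is M − t·n = (−16, −54, 0) − 2·(−8, −9, −12) = (0, −36, 24).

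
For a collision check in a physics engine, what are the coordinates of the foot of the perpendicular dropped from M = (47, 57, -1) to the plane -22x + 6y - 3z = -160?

The perpendicular from M has direction n = (-22, 6, -3): r = (47, 57, -1) + λ(-22, 6, -3).
Substitute into the plane: n·(M + λn) = -160 gives -689 + 529λ = -160, so λ = 1.
Foot = (47, 57, -1) + 1·(-22, 6, -3) = (25, 63, -4).

(25, 63, -4)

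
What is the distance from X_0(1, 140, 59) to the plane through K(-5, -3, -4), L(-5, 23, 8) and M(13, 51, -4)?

3

KL = (0, 26, 12) and KM = (18, 54, 0), so a normal is n = KL × KM = (-648, 216, -468).
d = |(-648)·1 + 216·140 + (-468)·59 − 4464| / √(419904 + 46656 + 219024) = |-2484| / 828 = 3.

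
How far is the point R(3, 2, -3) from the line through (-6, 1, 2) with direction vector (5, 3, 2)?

Direction vector d = (5, 3, 2).
AP = (9, 1, -5); AP·d = 38, |AP|² = 107, |d|² = 38.
distance² = |AP|² − (AP·d)²/|d|² = 107 − 1444/38 = 69, so the distance is √69.

√69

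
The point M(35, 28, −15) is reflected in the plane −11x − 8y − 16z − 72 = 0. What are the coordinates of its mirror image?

n = (−11, −8, −16), |n|² = 441, n·M − 72 = -441, so t = -441/441 = -1.
Foot F = M − (-1)·n = (24, 20, −31); the reflection is 2F − M = (13, 12, −47).

(13, 12, -47)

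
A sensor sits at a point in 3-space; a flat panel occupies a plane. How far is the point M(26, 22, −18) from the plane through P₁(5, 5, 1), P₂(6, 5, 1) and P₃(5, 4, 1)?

P₁P₂ = (1, 0, 0) and P₁P₃ = (0, −1, 0), so a normal is n = P₁P₂ × P₁P₃ = (0, 0, −1).
Then n·(26, 22, −18) − (−1) = 19.
|n| = √(0 + 0 + 1) = 1, so the distance is |19|/1 = 19.

19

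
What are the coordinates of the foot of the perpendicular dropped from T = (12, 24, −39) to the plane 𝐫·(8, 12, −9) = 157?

(-4, 0, -21)

The perpendicular from T has direction n = (8, 12, −9): r = (12, 24, −39) + t(8, 12, −9).
Substitute into the plane: n·(T + tn) = 157 gives 735 + 289t = 157, so t = -2.
Foot = (12, 24, −39) + (-2)·(8, 12, −9) = (−4, 0, −21).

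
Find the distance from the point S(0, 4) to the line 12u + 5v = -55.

75/13

The normal to the line is n = (12, 5) with |n| = 13.
|n·S − (-55)| = |20 − (-55)| = 75, so the distance is 75/13.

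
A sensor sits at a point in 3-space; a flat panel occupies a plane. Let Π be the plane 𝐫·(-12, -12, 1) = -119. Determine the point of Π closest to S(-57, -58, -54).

n = (-12, -12, 1), |n|² = 289, and n·S − (-119) = 1445.
t = 1445/289 = 5, so the foot is S − t·n = (-57, -58, -54) − 5·(-12, -12, 1) = (3, 2, -59).

(3, 2, -59)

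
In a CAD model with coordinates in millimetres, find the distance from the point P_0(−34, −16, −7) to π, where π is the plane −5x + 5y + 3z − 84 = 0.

Normal vector n = (−5, 5, 3), and n·(−34, −16, −7) − 84 = −15.
|n| = √(25 + 25 + 9) = √59, so the distance is |-15|/√59 = 15√59/59.

15/√59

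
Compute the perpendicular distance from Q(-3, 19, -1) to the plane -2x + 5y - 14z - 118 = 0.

d = |(-2)·(-3) + 5·19 + (-14)·(-1) − 118| / √(4 + 25 + 196) = |-3| / 15 = 1/5.

1/5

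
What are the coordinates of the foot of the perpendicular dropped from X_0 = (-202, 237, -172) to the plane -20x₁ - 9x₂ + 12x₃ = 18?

n = (-20, -9, 12), |n|² = 625, and n·X_0 − 18 = -175.
t = -175/625 = -7/25, so the foot is X_0 − t·n = (-202, 237, -172) − (-7/25)·(-20, -9, 12) = (-1038/5, 5862/25, -4216/25).

(-1038/5, 5862/25, -4216/25)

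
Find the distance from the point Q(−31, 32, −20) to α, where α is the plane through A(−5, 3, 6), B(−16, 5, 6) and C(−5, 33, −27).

AB = (−11, 2, 0) and AC = (0, 30, −33), so a normal is n = AB × AC = (−66, −363, −330).
Then n·(−31, 32, −20) − (−2739) = −231.
|n| = √(4356 + 131769 + 108900) = 495, so the distance is |-231|/495 = 7/15.

7/15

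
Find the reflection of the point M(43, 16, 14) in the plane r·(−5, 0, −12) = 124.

With n = (−5, 0, −12), the signed offset is (n·M − 124)/|n|² = -507/169 = -3.
M' = M − 2t·n = (43, 16, 14) − (-6)·(−5, 0, −12) = (13, 16, −58).

(13, 16, -58)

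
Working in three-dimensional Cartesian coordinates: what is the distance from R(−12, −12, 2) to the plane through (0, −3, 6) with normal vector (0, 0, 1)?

The plane has equation n·(r − (0, −3, 6)) = 0, i.e. n·r = 6.
n = (0, 0, 1); n·P − 6 = -4; |n| = 1; distance = 4/1 = 4.

4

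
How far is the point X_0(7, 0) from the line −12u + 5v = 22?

The normal to the line is n = (−12, 5) with |n| = 13.
|n·X_0 − 22| = |-84 − 22| = 106, so the distance is 106/13.

106/13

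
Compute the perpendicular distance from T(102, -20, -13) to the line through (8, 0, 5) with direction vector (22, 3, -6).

Direction vector d = (22, 3, -6).
AP = (94, -20, -18); AP·d = 2116, |AP|² = 9560, |d|² = 529.
distance² = |AP|² − (AP·d)²/|d|² = 9560 − 4477456/529 = 1096, so the distance is 2√274.

2√274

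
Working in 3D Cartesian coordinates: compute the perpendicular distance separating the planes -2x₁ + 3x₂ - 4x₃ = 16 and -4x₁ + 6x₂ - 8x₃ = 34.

1/√29

Divide the second equation by 2 to match normals: -2x₁ + 3x₂ - 4x₃ = 17.
Both planes have normal n = (-2, 3, -4), |n| = √29. Any point on the first plane is at distance |17 − 16|/|n| = 1/√29 from the second.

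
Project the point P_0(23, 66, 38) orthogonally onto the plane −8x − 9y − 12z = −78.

n = (−8, −9, −12), |n|² = 289, and n·P_0 − (-78) = -1156.
t = -1156/289 = -4, so the foot is P_0 − t·n = (23, 66, 38) − (-4)·(−8, −9, −12) = (−9, 30, −10).

(-9, 30, -10)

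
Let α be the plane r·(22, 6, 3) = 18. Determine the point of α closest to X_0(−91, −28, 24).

n = (22, 6, 3), |n|² = 529, and n·X_0 − 18 = -2116.
t = -2116/529 = -4, so the foot is X_0 − t·n = (−91, −28, 24) − (-4)·(22, 6, 3) = (−3, −4, 36).

(-3, -4, 36)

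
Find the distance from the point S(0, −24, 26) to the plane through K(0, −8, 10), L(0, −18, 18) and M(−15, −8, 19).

KL = (0, −10, 8) and KM = (−15, 0, 9), so a normal is n = KL × KM = (−90, −120, −150).
Then n·(0, −24, 26) − (−540) = −480.
|n| = √(8100 + 14400 + 22500) = 150√2, so the distance is |-480|/(150√2) = 8√2/5.

8√2/5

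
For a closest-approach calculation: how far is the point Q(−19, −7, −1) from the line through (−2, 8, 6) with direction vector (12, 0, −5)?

Direction vector d = (12, 0, −5).
AP = (−17, −15, −7); AP·d = -169, |AP|² = 563, |d|² = 169.
distance² = |AP|² − (AP·d)²/|d|² = 563 − 28561/169 = 394, so the distance is √394.

√394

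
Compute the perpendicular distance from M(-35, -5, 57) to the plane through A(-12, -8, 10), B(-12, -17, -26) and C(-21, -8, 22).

AB = (0, -9, -36) and AC = (-9, 0, 12), so a normal is n = AB × AC = (-108, 324, -81).
d = |(-108)·(-35) + 324·(-5) + (-81)·57 − (-2106)| / √(11664 + 104976 + 6561) = |-351| / 351 = 1.

1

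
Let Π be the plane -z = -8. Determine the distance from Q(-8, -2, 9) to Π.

1

Normal vector n = (0, 0, -1), and n·(-8, -2, 9) - (-8) = -1.
|n| = √(0 + 0 + 1) = 1, so the distance is |-1|/1 = 1.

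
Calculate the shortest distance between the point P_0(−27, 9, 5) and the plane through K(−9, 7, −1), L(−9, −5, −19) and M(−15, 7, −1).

6√13/13

KL = (0, −12, −18) and KM = (−6, 0, 0), so a normal is n = KL × KM = (0, 108, −72).
n = (0, 108, −72); n·P − 828 = -216; |n| = 36√13; distance = 216/(36√13) = 6/√13.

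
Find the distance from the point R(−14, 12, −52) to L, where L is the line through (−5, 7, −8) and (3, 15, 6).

A direction vector is d = (8, 8, 14).
AP = (−9, 5, −44), and AP × d = (422, −226, −112).
|AP × d|² = 241704 and |d|² = 324, so the distance is √(241704/324) = √746.

√746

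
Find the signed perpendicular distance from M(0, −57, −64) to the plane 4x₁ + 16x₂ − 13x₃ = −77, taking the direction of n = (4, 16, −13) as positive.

-1/7

n·M − (-77) = -3.
|n| = 21, so the signed distance is -3/21 = -1/7.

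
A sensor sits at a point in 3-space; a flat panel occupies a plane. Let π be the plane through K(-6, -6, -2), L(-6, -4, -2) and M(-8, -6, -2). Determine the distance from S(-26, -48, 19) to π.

KL = (0, 2, 0) and KM = (-2, 0, 0), so a normal is n = KL × KM = (0, 0, 4).
d = |4·19 − (-8)| / √(0 + 0 + 16) = |84| / 4 = 21.

21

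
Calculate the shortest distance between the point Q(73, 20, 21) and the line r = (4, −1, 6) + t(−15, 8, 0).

3√314

Direction vector d = (−15, 8, 0).
AP = (69, 21, 15); AP·d = -867, |AP|² = 5427, |d|² = 289.
distance² = |AP|² − (AP·d)²/|d|² = 5427 − 751689/289 = 2826, so the distance is 3√314.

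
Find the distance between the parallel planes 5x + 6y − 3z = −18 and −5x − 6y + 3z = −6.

Divide the second equation by -1 to match normals: 5x + 6y − 3z = 6.
With common normal n = (5, 6, −3) (|n| = √70), the distance is |(-18) − 6|/|n| = 24/√70.

24/√70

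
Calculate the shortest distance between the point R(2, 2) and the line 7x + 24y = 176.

d = |7·2 + 24·2 − 176| / √(49 + 576) = |-114|/25 = 114/25.

114/25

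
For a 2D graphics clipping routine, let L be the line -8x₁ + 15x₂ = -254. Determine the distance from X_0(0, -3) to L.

The normal to the line is n = (-8, 15) with |n| = 17.
|n·X_0 − (-254)| = |-45 − (-254)| = 209, so the distance is 209/17.

209/17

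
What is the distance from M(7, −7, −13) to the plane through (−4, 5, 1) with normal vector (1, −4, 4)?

The plane has equation n·(r − (−4, 5, 1)) = 0, i.e. n·r = -20.
Then n·(7, −7, −13) − (−20) = 3.
|n| = √(1 + 16 + 16) = √33, so the distance is |3|/√33 = 3/√33.

3/√33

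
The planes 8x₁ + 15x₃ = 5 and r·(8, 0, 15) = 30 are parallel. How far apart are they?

With common normal n = (8, 0, 15) (|n| = 17), the distance is |5 − 30|/|n| = 25/17.

25/17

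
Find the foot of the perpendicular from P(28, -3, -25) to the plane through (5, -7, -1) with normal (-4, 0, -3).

The perpendicular from P has direction n = (-4, 0, -3): r = (28, -3, -25) + μ(-4, 0, -3).
Substitute into the plane: n·(P + μn) = -17 gives -37 + 25μ = -17, so μ = 4/5.
Foot = (28, -3, -25) + (4/5)·(-4, 0, -3) = (124/5, -3, -137/5).

(124/5, -3, -137/5)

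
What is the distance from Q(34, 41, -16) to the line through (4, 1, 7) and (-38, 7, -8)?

A direction vector is d = (-42, 6, -15).
AP = (30, 40, -23), and AP × d = (-462, 1416, 1860).
|AP × d|² = 5678100 and |d|² = 2025, so the distance is √(5678100/2025) = √2804 = 2√701.

2√701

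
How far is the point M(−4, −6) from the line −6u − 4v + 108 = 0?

6√13

The normal to the line is n = (−6, −4) with |n| = 2√13.
|n·M − (-108)| = |48 − (-108)| = 156, so the distance is 156/(2√13) = 6√13.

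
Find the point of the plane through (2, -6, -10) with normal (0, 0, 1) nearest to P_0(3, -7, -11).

(3, -7, -10)

The perpendicular from P_0 has direction n = (0, 0, 1): r = (3, -7, -11) + μ(0, 0, 1).
Substitute into the plane: n·(P_0 + μn) = -10 gives -11 + 1μ = -10, so μ = 1.
Foot = (3, -7, -11) + 1·(0, 0, 1) = (3, -7, -10).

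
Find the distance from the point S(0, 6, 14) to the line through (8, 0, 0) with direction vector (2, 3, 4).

6√5

Direction vector d = (2, 3, 4).
AP = (-8, 6, 14), and AP × d = (-18, 60, -36).
|AP × d|² = 5220 and |d|² = 29, so the distance is √(5220/29) = √180 = 6√5.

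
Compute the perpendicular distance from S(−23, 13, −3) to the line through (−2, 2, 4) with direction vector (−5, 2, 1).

√131

Direction vector d = (−5, 2, 1).
AP = (−21, 11, −7); AP·d = 120, |AP|² = 611, |d|² = 30.
distance² = |AP|² − (AP·d)²/|d|² = 611 − 14400/30 = 131, so the distance is √131.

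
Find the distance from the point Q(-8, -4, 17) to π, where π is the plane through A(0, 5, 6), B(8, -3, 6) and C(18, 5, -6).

√17/17

AB = (8, -8, 0) and AC = (18, 0, -12), so a normal is n = AB × AC = (96, 96, 144).
n = (96, 96, 144); n·P − 1344 = -48; |n| = 48√17; distance = 48/(48√17) = √17/17.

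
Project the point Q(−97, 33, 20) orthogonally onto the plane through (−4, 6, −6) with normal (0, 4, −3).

n = (0, 4, −3), |n|² = 25, and n·Q − 42 = 30.
t = 30/25 = 6/5, so the foot is Q − t·n = (−97, 33, 20) − (6/5)·(0, 4, −3) = (−97, 141/5, 118/5).

(-97, 141/5, 118/5)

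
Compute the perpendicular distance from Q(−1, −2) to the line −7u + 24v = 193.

The normal to the line is n = (−7, 24) with |n| = 25.
|n·Q − 193| = |-41 − 193| = 234, so the distance is 234/25.

234/25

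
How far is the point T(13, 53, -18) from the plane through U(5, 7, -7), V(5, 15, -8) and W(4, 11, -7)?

10/9

UV = (0, 8, -1) and UW = (-1, 4, 0), so a normal is n = UV × UW = (4, 1, 8).
Then n·(13, 53, -18) - (-29) = -10.
|n| = √(16 + 1 + 64) = 9, so the distance is |-10|/9 = 10/9.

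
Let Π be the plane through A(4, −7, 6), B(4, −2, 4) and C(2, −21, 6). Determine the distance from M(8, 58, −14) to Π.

26/15

AB = (0, 5, −2) and AC = (−2, −14, 0), so a normal is n = AB × AC = (−28, 4, 10).
n = (−28, 4, 10); n·P − (-80) = -52; |n| = 30; distance = 52/30 = 26/15.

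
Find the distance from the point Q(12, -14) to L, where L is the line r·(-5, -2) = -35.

3/√29

The normal to the line is n = (-5, -2) with |n| = √29.
|n·Q − (-35)| = |-32 − (-35)| = 3, so the distance is 3/√29.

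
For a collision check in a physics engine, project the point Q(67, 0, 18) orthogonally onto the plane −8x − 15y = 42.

(51, -30, 18)

The perpendicular from Q has direction n = (−8, −15, 0): r = (67, 0, 18) + μ(−8, −15, 0).
Substitute into the plane: n·(Q + μn) = 42 gives -536 + 289μ = 42, so μ = 2.
Foot = (67, 0, 18) + 2·(−8, −15, 0) = (51, −30, 18).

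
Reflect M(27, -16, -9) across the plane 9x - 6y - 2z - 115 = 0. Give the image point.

(-9, 8, -1)

With n = (9, -6, -2), the signed offset is (n·M − 115)/|n|² = 242/121 = 2.
M' = M − 2t·n = (27, -16, -9) − 4·(9, -6, -2) = (-9, 8, -1).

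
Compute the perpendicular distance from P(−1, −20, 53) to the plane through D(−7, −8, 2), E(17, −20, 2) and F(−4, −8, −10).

DE = (24, −12, 0) and DF = (3, 0, −12), so a normal is n = DE × DF = (144, 288, 36).
n = (144, 288, 36); n·P − (-3240) = -756; |n| = 324; distance = 756/324 = 7/3.

7/3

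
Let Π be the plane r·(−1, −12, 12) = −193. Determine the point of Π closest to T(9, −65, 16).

The perpendicular from T has direction n = (−1, −12, 12): r = (9, −65, 16) + t(−1, −12, 12).
Substitute into the plane: n·(T + tn) = -193 gives 963 + 289t = -193, so t = -4.
Foot = (9, −65, 16) + (-4)·(−1, −12, 12) = (13, −17, −32).

(13, -17, -32)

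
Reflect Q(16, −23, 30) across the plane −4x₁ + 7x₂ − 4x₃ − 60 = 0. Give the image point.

(-24, 47, -10)

With n = (−4, 7, −4), the signed offset is (n·Q − 60)/|n|² = -405/81 = -5.
Q' = Q − 2t·n = (16, −23, 30) − (-10)·(−4, 7, −4) = (−24, 47, −10).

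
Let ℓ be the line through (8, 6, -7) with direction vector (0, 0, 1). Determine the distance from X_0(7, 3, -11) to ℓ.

Direction vector d = (0, 0, 1).
AP = (-1, -3, -4), and AP × d = (-3, 1, 0).
|AP × d|² = 10 and |d|² = 1, so the distance is √10.

√10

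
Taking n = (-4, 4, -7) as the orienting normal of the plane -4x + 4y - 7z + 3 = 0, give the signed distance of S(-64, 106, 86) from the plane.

n·S − (-3) = 81.
|n| = 9, so the signed distance is 81/9 = 9.

9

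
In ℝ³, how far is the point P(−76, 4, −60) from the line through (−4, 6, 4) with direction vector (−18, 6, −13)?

2√205

Direction vector d = (−18, 6, −13).
AP = (−72, −2, −64); AP·d = 2116, |AP|² = 9284, |d|² = 529.
distance² = |AP|² − (AP·d)²/|d|² = 9284 − 4477456/529 = 820, so the distance is 2√205.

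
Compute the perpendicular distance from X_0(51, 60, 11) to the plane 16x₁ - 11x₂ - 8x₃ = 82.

Normal vector n = (16, -11, -8), and n·(51, 60, 11) - 82 = -14.
|n| = √(256 + 121 + 64) = 21, so the distance is |-14|/21 = 2/3.

2/3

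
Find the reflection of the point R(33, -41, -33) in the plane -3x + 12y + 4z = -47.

(9, 55, -1)

With n = (-3, 12, 4), the signed offset is (n·R − (-47))/|n|² = -676/169 = -4.
R' = R − 2t·n = (33, -41, -33) − (-8)·(-3, 12, 4) = (9, 55, -1).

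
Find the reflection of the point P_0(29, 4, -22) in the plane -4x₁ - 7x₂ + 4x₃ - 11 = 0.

n = (-4, -7, 4), |n|² = 81, n·P_0 − 11 = -243, so t = -243/81 = -3.
Foot F = P_0 − (-3)·n = (17, -17, -10); the reflection is 2F − P_0 = (5, -38, 2).

(5, -38, 2)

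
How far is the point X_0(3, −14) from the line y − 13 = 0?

27

The normal to the line is n = (0, 1) with |n| = 1.
|n·X_0 − 13| = |-14 − 13| = 27, so the distance is 27/1 = 27.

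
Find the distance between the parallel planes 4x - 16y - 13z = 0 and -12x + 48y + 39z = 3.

Divide the second equation by -3 to match normals: 4x - 16y - 13z = -1.
Both planes have normal n = (4, -16, -13), |n| = 21. Any point on the first plane is at distance |(-1) − 0|/|n| = 1/21 from the second.

1/21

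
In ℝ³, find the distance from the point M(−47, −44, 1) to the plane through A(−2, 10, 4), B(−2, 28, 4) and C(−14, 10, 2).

27√37/37

AB = (0, 18, 0) and AC = (−12, 0, −2), so a normal is n = AB × AC = (−36, 0, 216).
Then n·(−47, −44, 1) − 936 = 972.
|n| = √(1296 + 0 + 46656) = 36√37, so the distance is |972|/(36√37) = 27/√37.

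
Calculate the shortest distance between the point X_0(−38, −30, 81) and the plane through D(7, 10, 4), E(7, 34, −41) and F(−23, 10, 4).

16/17

DE = (0, 24, −45) and DF = (−30, 0, 0), so a normal is n = DE × DF = (0, 1350, 720).
d = |1350·(-30) + 720·81 − 16380| / √(0 + 1822500 + 518400) = |1440| / 1530 = 16/17.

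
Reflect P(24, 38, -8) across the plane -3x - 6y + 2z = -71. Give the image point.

n = (-3, -6, 2), |n|² = 49, n·P − (-71) = -245, so t = -245/49 = -5.
Foot F = P − (-5)·n = (9, 8, 2); the reflection is 2F − P = (-6, -22, 12).

(-6, -22, 12)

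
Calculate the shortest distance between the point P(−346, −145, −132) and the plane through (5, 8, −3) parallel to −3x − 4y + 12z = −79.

Parallel planes share the normal n = (−3, −4, 12); since (5, 8, −3) lies on the plane, its equation is −3x − 4y + 12z = -83.
d = |(-3)·(-346) + (-4)·(-145) + 12·(-132) − (-83)| / √(9 + 16 + 144) = |117| / 13 = 9.

9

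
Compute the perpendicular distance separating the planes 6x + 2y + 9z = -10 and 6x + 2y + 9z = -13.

With common normal n = (6, 2, 9) (|n| = 11), the distance is |(-10) − (-13)|/|n| = 3/11.

3/11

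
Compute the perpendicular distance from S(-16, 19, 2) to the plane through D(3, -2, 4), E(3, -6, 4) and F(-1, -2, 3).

DE = (0, -4, 0) and DF = (-4, 0, -1), so a normal is n = DE × DF = (4, 0, -16).
Then n·(-16, 19, 2) - (-52) = -44.
|n| = √(16 + 0 + 256) = 4√17, so the distance is |-44|/(4√17) = 11√17/17.

11/√17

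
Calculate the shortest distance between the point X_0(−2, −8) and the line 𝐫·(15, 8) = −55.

The normal to the line is n = (15, 8) with |n| = 17.
|n·X_0 − (-55)| = |-94 − (-55)| = 39, so the distance is 39/17.

39/17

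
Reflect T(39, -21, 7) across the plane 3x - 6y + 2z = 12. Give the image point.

n = (3, -6, 2), |n|² = 49, n·T − 12 = 245, so t = 245/49 = 5.
Foot F = T − 5·n = (24, 9, -3); the reflection is 2F − T = (9, 39, -13).

(9, 39, -13)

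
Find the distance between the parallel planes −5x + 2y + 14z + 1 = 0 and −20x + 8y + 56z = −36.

Divide the second equation by 4 to match normals: −5x + 2y + 14z = -9.
With common normal n = (−5, 2, 14) (|n| = 15), the distance is |(-1) − (-9)|/|n| = 8/15.

8/15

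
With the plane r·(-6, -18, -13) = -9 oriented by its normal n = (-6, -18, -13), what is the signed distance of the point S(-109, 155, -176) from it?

n·S − (-9) = 161.
|n| = 23, so the signed distance is 161/23 = 7.

7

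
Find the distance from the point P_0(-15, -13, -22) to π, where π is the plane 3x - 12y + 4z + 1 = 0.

d = |3·(-15) + (-12)·(-13) + 4·(-22) − (-1)| / √(9 + 144 + 16) = |24| / 13 = 24/13.

24/13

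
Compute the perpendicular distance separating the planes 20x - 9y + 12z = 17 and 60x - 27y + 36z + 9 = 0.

4/5

Divide the second equation by 3 to match normals: 20x - 9y + 12z = -3.
Both planes have normal n = (20, -9, 12), |n| = 25. Any point on the first plane is at distance |(-3) − 17|/|n| = 20/25 = 4/5 from the second.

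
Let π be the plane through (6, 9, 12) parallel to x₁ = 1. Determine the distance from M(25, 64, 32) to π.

19

Parallel planes share the normal n = (1, 0, 0); since (6, 9, 12) lies on the plane, its equation is x₁ = 6.
Then n·(25, 64, 32) - 6 = 19.
|n| = √(1 + 0 + 0) = 1, so the distance is |19|/1 = 19.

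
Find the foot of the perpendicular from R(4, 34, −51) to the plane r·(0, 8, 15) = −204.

(4, 42, -36)

The perpendicular from R has direction n = (0, 8, 15): r = (4, 34, −51) + μ(0, 8, 15).
Substitute into the plane: n·(R + μn) = -204 gives -493 + 289μ = -204, so μ = 1.
Foot = (4, 34, −51) + 1·(0, 8, 15) = (4, 42, −36).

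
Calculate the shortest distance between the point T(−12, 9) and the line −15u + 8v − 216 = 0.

36/17

d = |(-15)·(-12) + 8·9 − 216| / √(225 + 64) = |36|/17 = 36/17.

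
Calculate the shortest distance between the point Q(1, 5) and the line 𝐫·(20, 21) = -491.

616/29

The normal to the line is n = (20, 21) with |n| = 29.
|n·Q − (-491)| = |125 − (-491)| = 616, so the distance is 616/29.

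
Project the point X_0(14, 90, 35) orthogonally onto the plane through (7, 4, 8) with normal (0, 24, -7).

n = (0, 24, -7), |n|² = 625, and n·X_0 − 40 = 1875.
t = 1875/625 = 3, so the foot is X_0 − t·n = (14, 90, 35) − 3·(0, 24, -7) = (14, 18, 56).

(14, 18, 56)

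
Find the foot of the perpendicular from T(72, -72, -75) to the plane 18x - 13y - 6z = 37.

n = (18, -13, -6), |n|² = 529, and n·T − 37 = 2645.
t = 2645/529 = 5, so the foot is T − t·n = (72, -72, -75) − 5·(18, -13, -6) = (-18, -7, -45).

(-18, -7, -45)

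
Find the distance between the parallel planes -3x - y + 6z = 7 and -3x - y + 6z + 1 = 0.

Both planes have normal n = (-3, -1, 6), |n| = √46. Any point on the first plane is at distance |(-1) − 7|/|n| = 8/√46 = 4√46/23 from the second.

8/√46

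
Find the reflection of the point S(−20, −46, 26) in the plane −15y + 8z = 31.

(-20, 44, -22)

n = (0, −15, 8), |n|² = 289, n·S − 31 = 867, so t = 867/289 = 3.
Foot F = S − 3·n = (−20, −1, 2); the reflection is 2F − S = (−20, 44, −22).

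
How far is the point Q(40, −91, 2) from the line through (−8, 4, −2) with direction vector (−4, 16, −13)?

Direction vector d = (−4, 16, −13).
AP = (48, −95, 4), and AP × d = (1171, 608, 388).
|AP × d|² = 1891449 and |d|² = 441, so the distance is √(1891449/441) = √4289.

√4289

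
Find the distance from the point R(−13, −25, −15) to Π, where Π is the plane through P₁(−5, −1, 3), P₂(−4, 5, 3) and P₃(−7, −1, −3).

12/√41

P₁P₂ = (1, 6, 0) and P₁P₃ = (−2, 0, −6), so a normal is n = P₁P₂ × P₁P₃ = (−36, 6, 12).
n = (−36, 6, 12); n·P − 210 = -72; |n| = 6√41; distance = 72/(6√41) = 12/√41.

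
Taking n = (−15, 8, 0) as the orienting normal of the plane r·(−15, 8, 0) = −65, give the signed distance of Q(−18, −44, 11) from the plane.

-1

n·Q − (-65) = -17.
|n| = 17, so the signed distance is -17/17 = -1.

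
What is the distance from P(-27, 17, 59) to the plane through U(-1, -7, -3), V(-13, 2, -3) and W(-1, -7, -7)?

18/5

UV = (-12, 9, 0) and UW = (0, 0, -4), so a normal is n = UV × UW = (-36, -48, 0).
d = |(-36)·(-27) + (-48)·17 − 372| / √(1296 + 2304 + 0) = |-216| / 60 = 18/5.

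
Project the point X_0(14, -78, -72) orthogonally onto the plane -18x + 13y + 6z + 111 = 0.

(-40, -39, -54)

n = (-18, 13, 6), |n|² = 529, and n·X_0 − (-111) = -1587.
t = -1587/529 = -3, so the foot is X_0 − t·n = (14, -78, -72) − (-3)·(-18, 13, 6) = (-40, -39, -54).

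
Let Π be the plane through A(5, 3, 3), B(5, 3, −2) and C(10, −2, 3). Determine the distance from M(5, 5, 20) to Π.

AB = (0, 0, −5) and AC = (5, −5, 0), so a normal is n = AB × AC = (−25, −25, 0).
n = (−25, −25, 0); n·P − (-200) = -50; |n| = 25√2; distance = 50/(25√2) = √2.

√2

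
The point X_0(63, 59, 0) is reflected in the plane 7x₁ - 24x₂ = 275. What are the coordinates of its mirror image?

n = (7, -24, 0), |n|² = 625, n·X_0 − 275 = -1250, so t = -1250/625 = -2.
Foot F = X_0 − (-2)·n = (77, 11, 0); the reflection is 2F − X_0 = (91, -37, 0).

(91, -37, 0)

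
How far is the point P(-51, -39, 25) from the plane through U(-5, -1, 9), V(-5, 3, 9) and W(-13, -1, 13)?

14√5/5

UV = (0, 4, 0) and UW = (-8, 0, 4), so a normal is n = UV × UW = (16, 0, 32).
Then n·(-51, -39, 25) - 208 = -224.
|n| = √(256 + 0 + 1024) = 16√5, so the distance is |-224|/(16√5) = 14√5/5.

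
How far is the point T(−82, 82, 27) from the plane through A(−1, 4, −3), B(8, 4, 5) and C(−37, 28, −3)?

AB = (9, 0, 8) and AC = (−36, 24, 0), so a normal is n = AB × AC = (−192, −288, 216).
d = |(-192)·(-82) + (-288)·82 + 216·27 − (-1608)| / √(36864 + 82944 + 46656) = |-432| / 408 = 18/17.

18/17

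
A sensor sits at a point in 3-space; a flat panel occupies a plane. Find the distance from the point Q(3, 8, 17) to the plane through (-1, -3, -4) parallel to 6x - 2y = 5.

1/√10

Parallel planes share the normal n = (6, -2, 0); since (-1, -3, -4) lies on the plane, its equation is 6x - 2y = 0.
Then n·(3, 8, 17) - 0 = 2.
|n| = √(36 + 4 + 0) = 2√10, so the distance is |2|/(2√10) = 1/√10.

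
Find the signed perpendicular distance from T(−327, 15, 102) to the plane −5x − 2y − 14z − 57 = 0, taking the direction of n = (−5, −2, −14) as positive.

8

n·T − 57 = 120.
|n| = 15, so the signed distance is 120/15 = 8.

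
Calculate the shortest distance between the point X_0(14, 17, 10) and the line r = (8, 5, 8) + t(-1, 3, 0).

√94

Direction vector d = (-1, 3, 0).
AP = (6, 12, 2); AP·d = 30, |AP|² = 184, |d|² = 10.
distance² = |AP|² − (AP·d)²/|d|² = 184 − 900/10 = 94, so the distance is √94.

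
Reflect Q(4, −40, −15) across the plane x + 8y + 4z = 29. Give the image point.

(14, 40, 25)

n = (1, 8, 4), |n|² = 81, n·Q − 29 = -405, so t = -405/81 = -5.
Foot F = Q − (-5)·n = (9, 0, 5); the reflection is 2F − Q = (14, 40, 25).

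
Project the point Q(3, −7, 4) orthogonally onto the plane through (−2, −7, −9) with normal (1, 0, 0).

n = (1, 0, 0), |n|² = 1, and n·Q − (-2) = 5.
t = 5/1 = 5, so the foot is Q − t·n = (3, −7, 4) − 5·(1, 0, 0) = (−2, −7, 4).

(-2, -7, 4)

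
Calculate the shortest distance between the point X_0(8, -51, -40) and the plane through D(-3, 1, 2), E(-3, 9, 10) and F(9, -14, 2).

DE = (0, 8, 8) and DF = (12, -15, 0), so a normal is n = DE × DF = (120, 96, -96).
Then n·(8, -51, -40) - (-456) = 360.
|n| = √(14400 + 9216 + 9216) = 24√57, so the distance is |360|/(24√57) = 5√57/19.

15/√57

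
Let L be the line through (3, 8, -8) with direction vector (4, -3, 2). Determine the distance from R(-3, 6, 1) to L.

11

Direction vector d = (4, -3, 2).
AP = (-6, -2, 9), and AP × d = (23, 48, 26).
|AP × d|² = 3509 and |d|² = 29, so the distance is √(3509/29) = √121 = 11.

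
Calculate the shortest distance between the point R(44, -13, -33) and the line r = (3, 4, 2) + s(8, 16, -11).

Direction vector d = (8, 16, -11).
AP = (41, -17, -35); AP·d = 441, |AP|² = 3195, |d|² = 441.
distance² = |AP|² − (AP·d)²/|d|² = 3195 − 194481/441 = 2754, so the distance is 9√34.

9√34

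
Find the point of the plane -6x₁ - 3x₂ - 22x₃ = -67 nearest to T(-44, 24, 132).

(-74, 9, 22)

n = (-6, -3, -22), |n|² = 529, and n·T − (-67) = -2645.
t = -2645/529 = -5, so the foot is T − t·n = (-44, 24, 132) − (-5)·(-6, -3, -22) = (-74, 9, 22).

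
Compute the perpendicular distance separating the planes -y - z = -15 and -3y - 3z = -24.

7/√2

Divide the second equation by 3 to match normals: -y - z = -8.
Both planes have normal n = (0, -1, -1), |n| = √2. Any point on the first plane is at distance |(-8) − (-15)|/|n| = 7/√2 = 7√2/2 from the second.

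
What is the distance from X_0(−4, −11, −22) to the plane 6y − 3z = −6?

n = (0, 6, −3); n·P − (-6) = 6; |n| = 3√5; distance = 6/(3√5) = 2√5/5.

2/√5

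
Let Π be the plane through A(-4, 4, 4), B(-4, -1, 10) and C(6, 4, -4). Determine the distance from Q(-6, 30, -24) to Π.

8√77/77

AB = (0, -5, 6) and AC = (10, 0, -8), so a normal is n = AB × AC = (40, 60, 50).
Then n·(-6, 30, -24) - 280 = 80.
|n| = √(1600 + 3600 + 2500) = 10√77, so the distance is |80|/(10√77) = 8/√77.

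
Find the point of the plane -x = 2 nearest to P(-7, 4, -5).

(-2, 4, -5)

n = (-1, 0, 0), |n|² = 1, and n·P − 2 = 5.
t = 5/1 = 5, so the foot is P − t·n = (-7, 4, -5) − 5·(-1, 0, 0) = (-2, 4, -5).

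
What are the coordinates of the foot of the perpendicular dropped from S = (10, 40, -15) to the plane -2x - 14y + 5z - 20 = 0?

n = (-2, -14, 5), |n|² = 225, and n·S − 20 = -675.
t = -675/225 = -3, so the foot is S − t·n = (10, 40, -15) − (-3)·(-2, -14, 5) = (4, -2, 0).

(4, -2, 0)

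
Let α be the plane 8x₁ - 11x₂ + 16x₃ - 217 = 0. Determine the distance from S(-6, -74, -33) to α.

Normal vector n = (8, -11, 16), and n·(-6, -74, -33) - 217 = 21.
|n| = √(64 + 121 + 256) = 21, so the distance is |21|/21 = 1.

1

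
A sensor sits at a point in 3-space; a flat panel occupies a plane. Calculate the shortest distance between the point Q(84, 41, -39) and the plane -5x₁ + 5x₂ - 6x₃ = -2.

Normal vector n = (-5, 5, -6), and n·(84, 41, -39) - (-2) = 21.
|n| = √(25 + 25 + 36) = √86, so the distance is |21|/√86 = 21/√86.

21√86/86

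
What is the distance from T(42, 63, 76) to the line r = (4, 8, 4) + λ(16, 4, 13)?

Direction vector d = (16, 4, 13).
AP = (38, 55, 72), and AP × d = (427, 658, -728).
|AP × d|² = 1145277 and |d|² = 441, so the distance is √(1145277/441) = √2597 = 7√53.

7√53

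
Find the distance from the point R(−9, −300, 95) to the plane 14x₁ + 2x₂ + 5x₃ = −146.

7

Normal vector n = (14, 2, 5), and n·(−9, −300, 95) − (−146) = −105.
|n| = √(196 + 4 + 25) = 15, so the distance is |-105|/15 = 7.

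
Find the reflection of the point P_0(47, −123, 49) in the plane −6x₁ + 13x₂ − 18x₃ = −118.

n = (−6, 13, −18), |n|² = 529, n·P_0 − (-118) = -2645, so t = -2645/529 = -5.
Foot F = P_0 − (-5)·n = (17, −58, −41); the reflection is 2F − P_0 = (−13, 7, −131).

(-13, 7, -131)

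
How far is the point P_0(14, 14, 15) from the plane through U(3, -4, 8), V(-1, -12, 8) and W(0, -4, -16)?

1

UV = (-4, -8, 0) and UW = (-3, 0, -24), so a normal is n = UV × UW = (192, -96, -24).
Then n·(14, 14, 15) - 768 = 216.
|n| = √(36864 + 9216 + 576) = 216, so the distance is |216|/216 = 1.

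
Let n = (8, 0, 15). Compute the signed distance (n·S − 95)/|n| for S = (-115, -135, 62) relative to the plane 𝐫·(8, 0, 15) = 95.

n·S − 95 = -85.
|n| = 17, so the signed distance is -85/17 = -5.

-5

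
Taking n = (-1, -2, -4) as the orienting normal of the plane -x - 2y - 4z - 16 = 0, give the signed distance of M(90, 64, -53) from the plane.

-22√21/21

n·M − 16 = -22.
|n| = √21, so the signed distance is -22√21/21.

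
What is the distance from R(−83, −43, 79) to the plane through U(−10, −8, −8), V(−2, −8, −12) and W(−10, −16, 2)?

UV = (8, 0, −4) and UW = (0, −8, 10), so a normal is n = UV × UW = (−32, −80, −64).
Then n·(−83, −43, 79) − 1472 = −432.
|n| = √(1024 + 6400 + 4096) = 48√5, so the distance is |-432|/(48√5) = 9√5/5.

9√5/5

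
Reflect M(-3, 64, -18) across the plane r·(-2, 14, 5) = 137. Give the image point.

n = (-2, 14, 5), |n|² = 225, n·M − 137 = 675, so t = 675/225 = 3.
Foot F = M − 3·n = (3, 22, -33); the reflection is 2F − M = (9, -20, -48).

(9, -20, -48)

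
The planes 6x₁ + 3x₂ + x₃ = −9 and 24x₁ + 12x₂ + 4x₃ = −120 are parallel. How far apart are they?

21/√46

Divide the second equation by 4 to match normals: 6x₁ + 3x₂ + x₃ = -30.
With common normal n = (6, 3, 1) (|n| = √46), the distance is |(-9) − (-30)|/|n| = 21/√46.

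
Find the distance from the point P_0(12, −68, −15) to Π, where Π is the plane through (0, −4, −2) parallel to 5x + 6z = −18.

18√61/61

Parallel planes share the normal n = (5, 0, 6); since (0, −4, −2) lies on the plane, its equation is 5x + 6z = -12.
Then n·(12, −68, −15) − (−12) = −18.
|n| = √(25 + 0 + 36) = √61, so the distance is |-18|/√61 = 18/√61.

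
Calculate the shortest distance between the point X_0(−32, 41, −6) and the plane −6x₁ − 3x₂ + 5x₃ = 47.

d = |(-6)·(-32) + (-3)·41 + 5·(-6) − 47| / √(36 + 9 + 25) = |-8| / √70 = 8/√70.

8/√70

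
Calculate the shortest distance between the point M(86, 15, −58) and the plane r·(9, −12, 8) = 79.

Normal vector n = (9, −12, 8), and n·(86, 15, −58) − 79 = 51.
|n| = √(81 + 144 + 64) = 17, so the distance is |51|/17 = 3.

3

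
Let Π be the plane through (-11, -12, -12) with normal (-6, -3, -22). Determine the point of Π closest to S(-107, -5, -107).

(-77, 10, 3)

n = (-6, -3, -22), |n|² = 529, and n·S − 366 = 2645.
t = 2645/529 = 5, so the foot is S − t·n = (-107, -5, -107) − 5·(-6, -3, -22) = (-77, 10, 3).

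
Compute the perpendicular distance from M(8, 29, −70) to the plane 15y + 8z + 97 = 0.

28/17

n = (0, 15, 8); n·P − (-97) = -28; |n| = 17; distance = 28/17.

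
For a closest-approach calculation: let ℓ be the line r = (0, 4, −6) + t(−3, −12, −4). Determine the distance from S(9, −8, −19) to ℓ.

Direction vector d = (−3, −12, −4).
AP = (9, −12, −13); AP·d = 169, |AP|² = 394, |d|² = 169.
distance² = |AP|² − (AP·d)²/|d|² = 394 − 28561/169 = 225, so the distance is 15.

15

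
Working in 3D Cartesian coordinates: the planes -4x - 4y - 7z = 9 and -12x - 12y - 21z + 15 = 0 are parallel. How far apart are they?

14/9

Divide the second equation by 3 to match normals: -4x - 4y - 7z = -5.
Both planes have normal n = (-4, -4, -7), |n| = 9. Any point on the first plane is at distance |(-5) − 9|/|n| = 14/9 from the second.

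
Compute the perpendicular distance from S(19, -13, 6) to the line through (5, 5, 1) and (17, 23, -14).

6√13

A direction vector is d = (12, 18, -15).
AP = (14, -18, 5), and AP × d = (180, 270, 468).
|AP × d|² = 324324 and |d|² = 693, so the distance is √(324324/693) = √468 = 6√13.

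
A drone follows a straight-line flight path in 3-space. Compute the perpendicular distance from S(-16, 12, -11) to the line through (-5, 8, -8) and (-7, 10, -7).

A direction vector is d = (-2, 2, 1).
AP = (-11, 4, -3), and AP × d = (10, 17, -14).
|AP × d|² = 585 and |d|² = 9, so the distance is √(585/9) = √65.

√65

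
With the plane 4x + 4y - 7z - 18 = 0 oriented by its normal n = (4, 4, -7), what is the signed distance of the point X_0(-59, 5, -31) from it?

-17/9

n·X_0 − 18 = -17.
|n| = 9, so the signed distance is -17/9.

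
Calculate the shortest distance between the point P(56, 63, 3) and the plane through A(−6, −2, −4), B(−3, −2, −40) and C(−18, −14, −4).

AB = (3, 0, −36) and AC = (−12, −12, 0), so a normal is n = AB × AC = (−432, 432, −36).
Then n·(56, 63, 3) − 1872 = 1044.
|n| = √(186624 + 186624 + 1296) = 612, so the distance is |1044|/612 = 29/17.

29/17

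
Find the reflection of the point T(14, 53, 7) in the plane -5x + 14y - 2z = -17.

With n = (-5, 14, -2), the signed offset is (n·T − (-17))/|n|² = 675/225 = 3.
T' = T − 2t·n = (14, 53, 7) − 6·(-5, 14, -2) = (44, -31, 19).

(44, -31, 19)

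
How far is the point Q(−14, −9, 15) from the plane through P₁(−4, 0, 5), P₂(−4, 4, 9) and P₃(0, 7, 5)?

2/3

P₁P₂ = (0, 4, 4) and P₁P₃ = (4, 7, 0), so a normal is n = P₁P₂ × P₁P₃ = (−28, 16, −16).
Then n·(−14, −9, 15) − 32 = −24.
|n| = √(784 + 256 + 256) = 36, so the distance is |-24|/36 = 2/3.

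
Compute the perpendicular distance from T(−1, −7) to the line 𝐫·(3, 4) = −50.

The normal to the line is n = (3, 4) with |n| = 5.
|n·T − (-50)| = |-31 − (-50)| = 19, so the distance is 19/5.

19/5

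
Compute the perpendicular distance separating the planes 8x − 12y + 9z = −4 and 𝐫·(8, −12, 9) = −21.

1

With common normal n = (8, −12, 9) (|n| = 17), the distance is |(-4) − (-21)|/|n| = 17/17 = 1.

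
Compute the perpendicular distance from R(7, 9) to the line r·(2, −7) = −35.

14/√53

d = |2·7 + (-7)·9 − (-35)| / √(4 + 49) = |-14|/√53 = 14/√53.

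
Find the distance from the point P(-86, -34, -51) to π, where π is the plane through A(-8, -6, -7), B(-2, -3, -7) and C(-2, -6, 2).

AB = (6, 3, 0) and AC = (6, 0, 9), so a normal is n = AB × AC = (27, -54, -18).
Then n·(-86, -34, -51) - 234 = 198.
|n| = √(729 + 2916 + 324) = 63, so the distance is |198|/63 = 22/7.

22/7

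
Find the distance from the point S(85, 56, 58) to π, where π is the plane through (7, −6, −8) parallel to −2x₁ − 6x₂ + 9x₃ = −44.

6

Parallel planes share the normal n = (−2, −6, 9); since (7, −6, −8) lies on the plane, its equation is −2x₁ − 6x₂ + 9x₃ = -50.
n = (−2, −6, 9); n·P − (-50) = 66; |n| = 11; distance = 66/11 = 6.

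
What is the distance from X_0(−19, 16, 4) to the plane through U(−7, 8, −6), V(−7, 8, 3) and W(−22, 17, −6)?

UV = (0, 0, 9) and UW = (−15, 9, 0), so a normal is n = UV × UW = (−81, −135, 0).
n = (−81, −135, 0); n·P − (-513) = -108; |n| = 27√34; distance = 108/(27√34) = 4/√34.

2√34/17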